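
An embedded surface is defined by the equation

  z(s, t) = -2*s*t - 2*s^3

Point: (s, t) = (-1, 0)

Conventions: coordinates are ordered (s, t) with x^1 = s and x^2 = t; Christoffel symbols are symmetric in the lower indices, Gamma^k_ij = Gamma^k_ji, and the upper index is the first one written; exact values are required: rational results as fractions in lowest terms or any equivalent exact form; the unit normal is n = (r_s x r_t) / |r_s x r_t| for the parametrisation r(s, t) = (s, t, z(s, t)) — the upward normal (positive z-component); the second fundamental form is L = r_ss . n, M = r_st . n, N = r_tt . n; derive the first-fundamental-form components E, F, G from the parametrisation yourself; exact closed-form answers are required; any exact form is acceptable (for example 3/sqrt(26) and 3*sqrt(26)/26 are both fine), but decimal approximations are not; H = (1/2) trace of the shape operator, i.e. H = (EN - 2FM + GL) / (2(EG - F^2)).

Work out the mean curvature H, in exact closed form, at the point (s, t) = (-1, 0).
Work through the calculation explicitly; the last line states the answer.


z_s = -6, z_t = 2, z_ss = 12, z_st = -2, z_tt = 0
E = 37, F = -12, G = 5; answer radicand W^2 = 41
unnormalised second-form numerators: l = 12, m = -2, n = 0; L = l/sqrt(41), and similarly M = m/sqrt(W^2), N = n/sqrt(W^2)
H = (E*n - 2*F*m + G*l) / (2*(EG - F^2)*sqrt(W^2)); E*n - 2*F*m + G*l = 12, EG - F^2 = 41, so H = (6/41)/sqrt(41)

Answer: H = 6*sqrt(41)/1681


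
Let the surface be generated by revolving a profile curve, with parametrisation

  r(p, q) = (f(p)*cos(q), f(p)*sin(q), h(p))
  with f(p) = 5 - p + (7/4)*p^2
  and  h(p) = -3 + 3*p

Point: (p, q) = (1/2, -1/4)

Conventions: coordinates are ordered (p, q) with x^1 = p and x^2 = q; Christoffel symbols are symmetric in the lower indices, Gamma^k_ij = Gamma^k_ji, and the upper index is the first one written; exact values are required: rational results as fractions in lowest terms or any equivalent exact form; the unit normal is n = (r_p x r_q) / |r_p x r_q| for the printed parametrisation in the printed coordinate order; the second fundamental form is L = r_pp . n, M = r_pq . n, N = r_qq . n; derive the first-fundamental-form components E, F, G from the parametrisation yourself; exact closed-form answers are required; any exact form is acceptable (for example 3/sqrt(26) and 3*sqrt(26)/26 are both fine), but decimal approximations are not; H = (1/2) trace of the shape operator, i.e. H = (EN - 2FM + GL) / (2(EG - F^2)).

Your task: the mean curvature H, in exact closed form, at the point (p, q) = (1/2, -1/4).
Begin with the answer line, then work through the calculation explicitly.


Answer: H = -3952*sqrt(17)/205479

f = 79/16, f' = 3/4, f'' = 7/2, h' = 3, h'' = 0
E = 153/16, F = 0, G = 6241/256; answer radicand W^2 = 153/16
unnormalised second-form numerators: l = -21/2, m = 0, n = 237/16; L = l/sqrt(153/16), and similarly M = m/sqrt(W^2), N = n/sqrt(W^2)
H = (E*n - 2*F*m + G*l) / (2*(EG - F^2)*sqrt(W^2)); E*n - 2*F*m + G*l = -58539/512, EG - F^2 = 954873/4096, so H = (-988/4029)/sqrt(153/16)


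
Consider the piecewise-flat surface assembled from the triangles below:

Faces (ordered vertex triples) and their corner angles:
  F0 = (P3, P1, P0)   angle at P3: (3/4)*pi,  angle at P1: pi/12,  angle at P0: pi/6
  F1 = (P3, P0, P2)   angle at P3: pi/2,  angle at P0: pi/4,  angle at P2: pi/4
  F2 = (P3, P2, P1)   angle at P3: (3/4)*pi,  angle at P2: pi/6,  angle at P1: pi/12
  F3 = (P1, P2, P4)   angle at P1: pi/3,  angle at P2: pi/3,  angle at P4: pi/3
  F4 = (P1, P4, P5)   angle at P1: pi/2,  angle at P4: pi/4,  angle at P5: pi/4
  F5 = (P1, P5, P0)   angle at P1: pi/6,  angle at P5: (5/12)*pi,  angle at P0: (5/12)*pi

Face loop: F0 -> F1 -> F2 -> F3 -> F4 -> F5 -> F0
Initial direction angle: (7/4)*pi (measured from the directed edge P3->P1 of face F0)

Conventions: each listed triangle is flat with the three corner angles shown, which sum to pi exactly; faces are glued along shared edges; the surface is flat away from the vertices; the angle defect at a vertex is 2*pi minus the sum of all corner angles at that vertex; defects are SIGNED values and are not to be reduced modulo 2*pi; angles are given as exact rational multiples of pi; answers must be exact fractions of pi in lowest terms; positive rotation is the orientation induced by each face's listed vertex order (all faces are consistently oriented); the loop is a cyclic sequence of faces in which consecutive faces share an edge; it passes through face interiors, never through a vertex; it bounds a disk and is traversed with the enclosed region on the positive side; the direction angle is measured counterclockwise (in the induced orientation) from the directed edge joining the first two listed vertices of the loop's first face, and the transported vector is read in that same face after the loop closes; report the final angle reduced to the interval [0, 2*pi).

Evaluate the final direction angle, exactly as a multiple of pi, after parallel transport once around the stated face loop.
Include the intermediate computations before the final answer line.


enclosed vertex P1: corner angles sum to (7/6)*pi, defect = 2*pi - (7/6)*pi = (5/6)*pi
enclosed vertex P3: corner angles sum to 2*pi, defect = 2*pi - 2*pi = 0
summing the enclosed defects onto the initial angle, mod 2*pi in the induced orientation:
final angle = (7/4)*pi + (5/6)*pi = (7/12)*pi (mod 2*pi)

Answer: final direction angle = (7/12)*pi


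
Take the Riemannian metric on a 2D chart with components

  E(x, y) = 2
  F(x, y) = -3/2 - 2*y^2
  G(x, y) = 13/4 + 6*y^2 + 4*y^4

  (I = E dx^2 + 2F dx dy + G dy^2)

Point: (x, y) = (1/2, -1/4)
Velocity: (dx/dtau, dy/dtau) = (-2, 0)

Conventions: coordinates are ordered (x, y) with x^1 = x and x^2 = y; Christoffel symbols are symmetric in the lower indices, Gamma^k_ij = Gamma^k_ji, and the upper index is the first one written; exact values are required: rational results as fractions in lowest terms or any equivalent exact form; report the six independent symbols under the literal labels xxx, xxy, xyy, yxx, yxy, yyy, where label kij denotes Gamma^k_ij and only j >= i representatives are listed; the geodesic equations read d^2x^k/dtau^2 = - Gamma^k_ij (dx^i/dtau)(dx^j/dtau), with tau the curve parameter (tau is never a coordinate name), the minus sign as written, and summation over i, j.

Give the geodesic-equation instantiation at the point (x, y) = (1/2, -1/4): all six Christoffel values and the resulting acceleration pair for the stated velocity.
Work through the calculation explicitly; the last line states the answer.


E = 2, F = -13/8, G = 233/64 at the point
E_x = 0, E_y = 0, F_x = 0, F_y = 1, G_x = 0, G_y = -13/4
EG - F^2 = 297/64;  g^inv = (64/297) * [[233/64, 13/8], [13/8, 2]]
first-kind symbols [ij,l] = (1/2)(d_i g_jl + d_j g_il - d_l g_ij): [xx,x] = E_x/2 = 0, [xx,y] = F_x - E_y/2 = 0, [xy,x] = E_y/2 = 0, [xy,y] = G_x/2 = 0, [yy,x] = F_y - G_x/2 = 1, [yy,y] = G_y/2 = -13/8
Gamma^x_ij = (G*[ij,x] - F*[ij,y])/(EG - F^2), Gamma^y_ij = (E*[ij,y] - F*[ij,x])/(EG - F^2)
Gamma_xxx = 0, Gamma_xxy = 0, Gamma_xyy = 64/297, Gamma_yxx = 0, Gamma_yxy = 0, Gamma_yyy = -104/297
d^2x/dtau^2 = -(Gamma_xxx*(-2)^2 + 2*Gamma_xxy*(-2)*(0) + Gamma_xyy*(0)^2) = 0
d^2y/dtau^2 = -(Gamma_yxx*(-2)^2 + 2*Gamma_yxy*(-2)*(0) + Gamma_yyy*(0)^2) = 0

Answer: Gamma_xxx = 0, Gamma_xxy = 0, Gamma_xyy = 64/297, Gamma_yxx = 0, Gamma_yxy = 0, Gamma_yyy = -104/297; accelerations (d^2x/dtau^2, d^2y/dtau^2) = (0, 0)


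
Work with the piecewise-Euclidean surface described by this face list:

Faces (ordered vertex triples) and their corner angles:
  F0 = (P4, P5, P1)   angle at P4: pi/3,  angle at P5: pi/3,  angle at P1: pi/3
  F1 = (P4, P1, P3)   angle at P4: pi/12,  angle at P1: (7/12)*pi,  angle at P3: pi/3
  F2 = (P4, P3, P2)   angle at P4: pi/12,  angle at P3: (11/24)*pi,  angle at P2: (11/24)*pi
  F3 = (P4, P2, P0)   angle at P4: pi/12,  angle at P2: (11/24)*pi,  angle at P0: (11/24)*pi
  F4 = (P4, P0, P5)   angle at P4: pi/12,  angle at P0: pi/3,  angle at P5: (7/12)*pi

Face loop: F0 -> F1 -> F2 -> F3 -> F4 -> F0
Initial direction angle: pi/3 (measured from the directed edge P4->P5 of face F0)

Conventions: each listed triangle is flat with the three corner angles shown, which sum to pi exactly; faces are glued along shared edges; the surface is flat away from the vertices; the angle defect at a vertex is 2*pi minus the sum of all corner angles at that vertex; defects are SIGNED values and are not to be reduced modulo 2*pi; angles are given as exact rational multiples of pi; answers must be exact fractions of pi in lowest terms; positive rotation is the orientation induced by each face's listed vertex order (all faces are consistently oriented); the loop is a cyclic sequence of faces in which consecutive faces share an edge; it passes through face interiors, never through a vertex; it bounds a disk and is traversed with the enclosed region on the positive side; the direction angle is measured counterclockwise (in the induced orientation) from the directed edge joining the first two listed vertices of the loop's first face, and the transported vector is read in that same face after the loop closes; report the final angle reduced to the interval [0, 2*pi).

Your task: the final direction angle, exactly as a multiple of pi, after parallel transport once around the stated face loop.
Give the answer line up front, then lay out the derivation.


Answer: final direction angle = (5/3)*pi

enclosed vertex P4: corner angles sum to (2/3)*pi, defect = 2*pi - (2/3)*pi = (4/3)*pi
transport around the loop rotates by the sum of enclosed defects; add to the initial angle mod 2*pi
final angle = pi/3 + (4/3)*pi = (5/3)*pi (mod 2*pi)


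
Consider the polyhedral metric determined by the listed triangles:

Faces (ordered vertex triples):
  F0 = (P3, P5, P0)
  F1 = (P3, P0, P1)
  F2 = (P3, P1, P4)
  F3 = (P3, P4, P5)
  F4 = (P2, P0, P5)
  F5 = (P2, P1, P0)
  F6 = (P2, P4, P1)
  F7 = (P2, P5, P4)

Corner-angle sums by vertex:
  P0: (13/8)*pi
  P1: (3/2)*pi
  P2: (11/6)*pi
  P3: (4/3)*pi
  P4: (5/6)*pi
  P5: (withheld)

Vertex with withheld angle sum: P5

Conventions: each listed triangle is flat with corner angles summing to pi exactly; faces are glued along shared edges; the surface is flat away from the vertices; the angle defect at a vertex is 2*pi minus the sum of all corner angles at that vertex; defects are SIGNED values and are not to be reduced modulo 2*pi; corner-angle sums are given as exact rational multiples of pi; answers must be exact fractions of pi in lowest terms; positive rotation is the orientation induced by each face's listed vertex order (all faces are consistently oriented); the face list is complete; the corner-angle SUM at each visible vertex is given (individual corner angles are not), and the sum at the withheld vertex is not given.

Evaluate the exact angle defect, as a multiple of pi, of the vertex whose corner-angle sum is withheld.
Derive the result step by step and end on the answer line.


V = 6, E = 12, F = 8; chi = V - E + F = 2
Gauss-Bonnet: total defect = 2*pi*chi = 4*pi; visible defects sum to (23/8)*pi

Answer: defect(P5) = (9/8)*pi


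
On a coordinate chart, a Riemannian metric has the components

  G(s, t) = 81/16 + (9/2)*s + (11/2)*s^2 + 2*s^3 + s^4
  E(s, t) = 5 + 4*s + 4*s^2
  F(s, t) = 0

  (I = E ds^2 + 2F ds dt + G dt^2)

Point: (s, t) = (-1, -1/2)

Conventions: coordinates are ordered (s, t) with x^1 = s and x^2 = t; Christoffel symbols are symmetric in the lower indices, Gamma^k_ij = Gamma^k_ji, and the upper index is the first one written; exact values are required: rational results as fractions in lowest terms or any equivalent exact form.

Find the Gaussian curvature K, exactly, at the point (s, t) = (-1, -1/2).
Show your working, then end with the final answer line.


E = 5, F = 0, G = 81/16, EG - F^2 = 405/16 at the point
E_s = -4, E_t = 0, F_s = 0, F_t = 0, G_s = -9/2, G_t = 0
E_tt = 0, F_st = 0, G_ss = 11
The intrinsic route: Brioschi's K = (det M1 - det M2)/(EG - F^2)^2.
M1 = [[-E_tt/2 + F_st - G_ss/2, E_s/2, F_s - E_t/2], [F_t - G_s/2, E, F], [G_t/2, F, G]] = [[-11/2, -2, 0], [9/4, 5, 0], [0, 0, 81/16]]; det M1 = -1863/16
M2 = [[0, E_t/2, G_s/2], [E_t/2, E, F], [G_s/2, F, G]] = [[0, 0, -9/4], [0, 5, 0], [-9/4, 0, 81/16]]; det M2 = -405/16
det M1 - det M2 = -729/8; K = -729/8 / (405/16)^2 = -32/225

Answer: K = -32/225


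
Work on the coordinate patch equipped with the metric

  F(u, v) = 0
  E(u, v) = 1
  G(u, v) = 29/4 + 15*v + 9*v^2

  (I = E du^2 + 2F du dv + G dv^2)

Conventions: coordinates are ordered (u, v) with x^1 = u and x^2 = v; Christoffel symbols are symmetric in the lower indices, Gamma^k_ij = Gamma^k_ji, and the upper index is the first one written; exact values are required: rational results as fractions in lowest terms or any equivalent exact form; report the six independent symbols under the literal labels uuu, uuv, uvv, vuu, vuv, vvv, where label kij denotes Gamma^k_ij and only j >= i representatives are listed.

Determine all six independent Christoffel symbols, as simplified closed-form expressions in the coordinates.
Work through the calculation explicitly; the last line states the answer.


E = 1; F = 0; G = 29/4 + 15*v + 9*v^2
Gamma^k_ij = (1/2) g^{kl} (d_i g_jl + d_j g_il - d_l g_ij), with g^inv = (1/(EG-F^2)) [[G, -F], [-F, E]]
first partials: E_u = 0, E_v = 0, F_u = 0, F_v = 0, G_u = 0, G_v = 15 + 18*v
D = EG - F^2 = 29/4 + 15*v + 9*v^2
expanded: Gamma^u_uu = (G E_u - 2F F_u + F E_v)/(2D), Gamma^u_uv = (G E_v - F G_u)/(2D), Gamma^u_vv = (2G F_v - G G_u - F G_v)/(2D), Gamma^v_uu = (2E F_u - E E_v - F E_u)/(2D), Gamma^v_uv = (E G_u - F E_v)/(2D), Gamma^v_vv = (E G_v - 2F F_v + F G_u)/(2D); substitute and cancel common factors

Answer: Gamma_uuu = 0, Gamma_uuv = 0, Gamma_uvv = 0, Gamma_vuu = 0, Gamma_vuv = 0, Gamma_vvv = (36*v + 30)/(36*v^2 + 60*v + 29)


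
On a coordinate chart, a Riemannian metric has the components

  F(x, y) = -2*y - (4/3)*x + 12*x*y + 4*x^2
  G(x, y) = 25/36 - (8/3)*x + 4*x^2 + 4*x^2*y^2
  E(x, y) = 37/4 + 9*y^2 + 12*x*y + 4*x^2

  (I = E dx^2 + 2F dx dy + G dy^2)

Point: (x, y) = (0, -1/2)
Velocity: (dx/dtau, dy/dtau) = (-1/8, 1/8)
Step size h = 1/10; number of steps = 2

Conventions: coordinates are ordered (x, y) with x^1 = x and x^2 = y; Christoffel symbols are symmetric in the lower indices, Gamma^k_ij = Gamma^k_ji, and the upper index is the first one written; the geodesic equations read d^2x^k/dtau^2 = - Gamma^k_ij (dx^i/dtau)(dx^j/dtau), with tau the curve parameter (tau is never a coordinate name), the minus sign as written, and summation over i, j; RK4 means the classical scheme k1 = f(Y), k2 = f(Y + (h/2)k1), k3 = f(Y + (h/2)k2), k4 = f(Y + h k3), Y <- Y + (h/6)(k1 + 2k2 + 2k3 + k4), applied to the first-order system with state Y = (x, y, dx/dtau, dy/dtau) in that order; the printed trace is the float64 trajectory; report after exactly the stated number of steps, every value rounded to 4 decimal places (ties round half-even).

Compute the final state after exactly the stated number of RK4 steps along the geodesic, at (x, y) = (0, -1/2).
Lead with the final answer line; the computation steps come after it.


Answer: x = -0.0252, y = -0.4747, dx/dtau = -0.1267, dy/dtau = 0.1275

f(Y) = (dx/dtau, dy/dtau, -Gamma^x_ij Y'^i Y'^j, -Gamma^y_ij Y'^i Y'^j) with the Gammas evaluated at the stage position; h = 0.100000; intermediate values shown to 6 dp
step 0: x = 0.0000, y = -0.5000, dx/dtau = -0.1250, dy/dtau = 0.1250
step 1:
  k1: at (x, y) = (0.000000, -0.500000), (dx/dtau, dy/dtau) = (-0.125000, 0.125000); Gamma_xxx = 0.107356, Gamma_xxy = -0.256461, Gamma_xyy = -0.066269, Gamma_yxx = -4.234592, Gamma_yxy = -1.550696, Gamma_yyy = 0.095427; k1 = (-0.125000, 0.125000, -0.008656, 0.016215)
  k2: at (x, y) = (-0.006250, -0.493750), (dx/dtau, dy/dtau) = (-0.125433, 0.125811); Gamma_xxx = 0.112036, Gamma_xxy = -0.250445, Gamma_xyy = -0.071181, Gamma_yxx = -4.137209, Gamma_yxy = -1.554484, Gamma_yyy = 0.103267; k2 = (-0.125433, 0.125811, -0.008540, 0.014396)
  k3: at (x, y) = (-0.006272, -0.493709), (dx/dtau, dy/dtau) = (-0.125427, 0.125720); Gamma_xxx = 0.112040, Gamma_xxy = -0.250417, Gamma_xyy = -0.071198, Gamma_yxx = -4.136772, Gamma_yxy = -1.554520, Gamma_yyy = 0.103290; k3 = (-0.125427, 0.125720, -0.008535, 0.014421)
  k4: at (x, y) = (-0.012543, -0.487428), (dx/dtau, dy/dtau) = (-0.125853, 0.126442); Gamma_xxx = 0.116127, Gamma_xxy = -0.244497, Gamma_xyy = -0.076195, Gamma_yxx = -4.040845, Gamma_yxy = -1.557487, Gamma_yyy = 0.111003; k4 = (-0.125853, 0.126442, -0.008403, 0.012660)
  Y <- Y + (h/6)(k1 + 2k2 + 2k3 + k4): x = -0.0125, y = -0.4874, dx/dtau = -0.1259, dy/dtau = 0.1264
step 2:
  k1: at (x, y) = (-0.012543, -0.487425), (dx/dtau, dy/dtau) = (-0.125853, 0.126442); Gamma_xxx = 0.116125, Gamma_xxy = -0.244496, Gamma_xyy = -0.076195, Gamma_yxx = -4.040827, Gamma_yxy = -1.557490, Gamma_yyy = 0.111003; k1 = (-0.125853, 0.126442, -0.008403, 0.012659)
  k2: at (x, y) = (-0.018836, -0.481103), (dx/dtau, dy/dtau) = (-0.126274, 0.127075); Gamma_xxx = 0.119638, Gamma_xxy = -0.238675, Gamma_xyy = -0.081275, Gamma_yxx = -3.946321, Gamma_yxy = -1.559676, Gamma_yyy = 0.118587; k2 = (-0.126274, 0.127075, -0.008255, 0.010956)
  k3: at (x, y) = (-0.018857, -0.481071), (dx/dtau, dy/dtau) = (-0.126266, 0.126990); Gamma_xxx = 0.119642, Gamma_xxy = -0.238651, Gamma_xyy = -0.081293, Gamma_yxx = -3.945952, Gamma_yxy = -1.559695, Gamma_yyy = 0.118610; k3 = (-0.126266, 0.126990, -0.008250, 0.010980)
  k4: at (x, y) = (-0.025170, -0.474726), (dx/dtau, dy/dtau) = (-0.126678, 0.127540); Gamma_xxx = 0.122611, Gamma_xxy = -0.232942, Gamma_xyy = -0.086452, Gamma_yxx = -3.853004, Gamma_yxy = -1.561103, Gamma_yyy = 0.126062; k4 = (-0.126678, 0.127540, -0.008088, 0.009336)
  Y <- Y + (h/6)(k1 + 2k2 + 2k3 + k4): x = -0.0252, y = -0.4747, dx/dtau = -0.1267, dy/dtau = 0.1275


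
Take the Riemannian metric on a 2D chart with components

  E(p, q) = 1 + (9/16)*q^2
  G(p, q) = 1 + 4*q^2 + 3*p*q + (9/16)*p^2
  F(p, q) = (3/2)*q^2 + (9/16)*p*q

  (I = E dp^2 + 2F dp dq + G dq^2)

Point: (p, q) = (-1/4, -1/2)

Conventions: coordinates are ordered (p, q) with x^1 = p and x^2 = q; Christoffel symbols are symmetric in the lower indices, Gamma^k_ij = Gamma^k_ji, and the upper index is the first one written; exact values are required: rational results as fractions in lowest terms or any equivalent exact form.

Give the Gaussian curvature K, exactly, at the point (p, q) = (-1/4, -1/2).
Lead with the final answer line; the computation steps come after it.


Answer: K = -36864/426409

E = 73/64, F = 57/128, G = 617/256, EG - F^2 = 653/256 at the point
E_p = 0, E_q = -9/16, F_p = -9/32, F_q = -105/64, G_p = -57/32, G_q = -19/4
E_qq = 9/8, F_pq = 9/16, G_pp = 9/8
The intrinsic route: Brioschi's K = (det M1 - det M2)/(EG - F^2)^2.
M1 = [[-E_qq/2 + F_pq - G_pp/2, E_p/2, F_p - E_q/2], [F_q - G_p/2, E, F], [G_q/2, F, G]] = [[-9/16, 0, 0], [-3/4, 73/64, 57/128], [-19/8, 57/128, 617/256]]; det M1 = -5877/4096
M2 = [[0, E_q/2, G_p/2], [E_q/2, E, F], [G_p/2, F, G]] = [[0, -9/32, -57/64], [-9/32, 73/64, 57/128], [-57/64, 57/128, 617/256]]; det M2 = -3573/4096
det M1 - det M2 = -9/16; K = -9/16 / (653/256)^2 = -36864/426409


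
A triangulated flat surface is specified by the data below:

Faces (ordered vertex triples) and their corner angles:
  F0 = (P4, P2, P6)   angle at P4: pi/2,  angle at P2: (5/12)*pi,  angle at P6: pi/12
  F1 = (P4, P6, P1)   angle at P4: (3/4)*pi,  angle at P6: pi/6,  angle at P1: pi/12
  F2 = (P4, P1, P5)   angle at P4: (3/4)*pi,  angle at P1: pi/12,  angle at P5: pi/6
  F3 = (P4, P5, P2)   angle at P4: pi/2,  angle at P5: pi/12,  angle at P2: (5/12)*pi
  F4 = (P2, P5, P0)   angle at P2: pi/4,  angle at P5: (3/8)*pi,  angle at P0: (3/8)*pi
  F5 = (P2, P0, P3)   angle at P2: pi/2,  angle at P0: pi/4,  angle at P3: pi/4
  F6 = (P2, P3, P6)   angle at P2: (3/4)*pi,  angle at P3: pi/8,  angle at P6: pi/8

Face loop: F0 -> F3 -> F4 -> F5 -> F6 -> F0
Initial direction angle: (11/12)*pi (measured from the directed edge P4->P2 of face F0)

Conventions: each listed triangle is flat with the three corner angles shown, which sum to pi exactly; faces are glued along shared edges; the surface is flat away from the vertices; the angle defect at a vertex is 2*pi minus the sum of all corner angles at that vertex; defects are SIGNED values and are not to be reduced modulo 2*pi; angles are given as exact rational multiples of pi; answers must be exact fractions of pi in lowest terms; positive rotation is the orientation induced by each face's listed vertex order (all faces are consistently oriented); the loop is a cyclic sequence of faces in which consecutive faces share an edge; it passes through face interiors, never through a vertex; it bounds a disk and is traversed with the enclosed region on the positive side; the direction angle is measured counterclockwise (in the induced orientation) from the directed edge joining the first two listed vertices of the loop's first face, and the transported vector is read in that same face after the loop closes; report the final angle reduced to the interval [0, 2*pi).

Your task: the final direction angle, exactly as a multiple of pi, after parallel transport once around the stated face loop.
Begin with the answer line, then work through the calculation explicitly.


Answer: final direction angle = (7/12)*pi

enclosed vertex P2: corner angles sum to (7/3)*pi, defect = 2*pi - (7/3)*pi = -pi/3
by Gauss-Bonnet the loop rotates the vector by the enclosed defect sum (positive orientation, mod 2*pi)
final angle = (11/12)*pi - pi/3 = (7/12)*pi (mod 2*pi)


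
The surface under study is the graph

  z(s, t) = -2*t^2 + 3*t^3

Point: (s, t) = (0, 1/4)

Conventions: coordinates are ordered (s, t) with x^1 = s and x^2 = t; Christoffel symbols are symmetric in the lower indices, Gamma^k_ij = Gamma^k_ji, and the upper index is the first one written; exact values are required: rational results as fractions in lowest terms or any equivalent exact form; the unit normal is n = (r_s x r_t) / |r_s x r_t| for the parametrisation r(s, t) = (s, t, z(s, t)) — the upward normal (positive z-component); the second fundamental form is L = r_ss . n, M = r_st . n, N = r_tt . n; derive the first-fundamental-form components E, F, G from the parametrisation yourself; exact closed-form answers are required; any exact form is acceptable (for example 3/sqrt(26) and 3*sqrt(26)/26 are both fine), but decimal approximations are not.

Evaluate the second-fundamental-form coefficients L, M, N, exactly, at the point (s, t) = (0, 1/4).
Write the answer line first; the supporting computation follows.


Answer: L = 0, M = 0, N = 8*sqrt(305)/305

z_s = 0, z_t = -7/16, z_ss = 0, z_st = 0, z_tt = 1/2
E = 1, F = 0, G = 305/256; answer radicand W^2 = 305/256
unnormalised second-form numerators: l = 0, m = 0, n = 1/2; L = l/sqrt(305/256), and similarly M = m/sqrt(W^2), N = n/sqrt(W^2)


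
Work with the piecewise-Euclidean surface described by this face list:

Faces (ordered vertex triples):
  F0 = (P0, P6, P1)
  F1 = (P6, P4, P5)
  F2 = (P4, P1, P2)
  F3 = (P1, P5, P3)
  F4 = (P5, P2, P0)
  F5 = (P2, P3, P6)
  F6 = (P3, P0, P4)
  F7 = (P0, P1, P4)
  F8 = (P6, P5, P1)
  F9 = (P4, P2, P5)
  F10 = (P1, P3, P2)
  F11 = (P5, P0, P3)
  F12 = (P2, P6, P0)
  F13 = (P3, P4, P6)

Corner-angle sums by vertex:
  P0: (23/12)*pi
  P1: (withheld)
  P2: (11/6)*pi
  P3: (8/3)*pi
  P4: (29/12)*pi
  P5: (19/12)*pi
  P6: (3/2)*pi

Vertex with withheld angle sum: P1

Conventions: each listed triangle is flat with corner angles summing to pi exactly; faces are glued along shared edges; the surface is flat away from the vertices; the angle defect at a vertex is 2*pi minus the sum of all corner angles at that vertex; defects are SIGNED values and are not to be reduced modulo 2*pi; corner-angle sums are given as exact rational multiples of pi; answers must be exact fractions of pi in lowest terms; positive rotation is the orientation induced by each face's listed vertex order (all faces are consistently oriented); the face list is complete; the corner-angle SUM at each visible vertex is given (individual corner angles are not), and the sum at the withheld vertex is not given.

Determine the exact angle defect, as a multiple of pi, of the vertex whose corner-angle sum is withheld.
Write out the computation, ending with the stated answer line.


V = 7, E = 21, F = 14; chi = V - E + F = 0
Gauss-Bonnet: total defect = 2*pi*chi = 0; visible defects sum to pi/12

Answer: defect(P1) = -pi/12


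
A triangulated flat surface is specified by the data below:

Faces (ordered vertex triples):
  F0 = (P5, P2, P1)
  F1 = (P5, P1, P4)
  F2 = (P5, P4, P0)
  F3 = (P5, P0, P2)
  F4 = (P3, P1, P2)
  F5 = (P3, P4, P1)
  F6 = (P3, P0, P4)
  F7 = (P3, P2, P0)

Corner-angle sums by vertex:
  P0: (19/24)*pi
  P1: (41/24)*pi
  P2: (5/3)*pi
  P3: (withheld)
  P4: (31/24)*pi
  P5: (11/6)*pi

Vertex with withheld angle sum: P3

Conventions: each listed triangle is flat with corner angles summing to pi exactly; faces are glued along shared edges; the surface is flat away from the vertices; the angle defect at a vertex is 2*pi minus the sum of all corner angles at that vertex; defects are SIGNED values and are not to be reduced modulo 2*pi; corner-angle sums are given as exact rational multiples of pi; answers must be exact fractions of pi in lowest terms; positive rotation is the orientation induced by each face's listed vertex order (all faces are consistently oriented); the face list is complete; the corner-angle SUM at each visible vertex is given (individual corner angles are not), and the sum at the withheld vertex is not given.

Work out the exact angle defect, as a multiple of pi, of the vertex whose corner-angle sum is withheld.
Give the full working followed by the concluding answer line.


V = 6, E = 12, F = 8; chi = V - E + F = 2
Gauss-Bonnet: total defect = 2*pi*chi = 4*pi; visible defects sum to (65/24)*pi

Answer: defect(P3) = (31/24)*pi


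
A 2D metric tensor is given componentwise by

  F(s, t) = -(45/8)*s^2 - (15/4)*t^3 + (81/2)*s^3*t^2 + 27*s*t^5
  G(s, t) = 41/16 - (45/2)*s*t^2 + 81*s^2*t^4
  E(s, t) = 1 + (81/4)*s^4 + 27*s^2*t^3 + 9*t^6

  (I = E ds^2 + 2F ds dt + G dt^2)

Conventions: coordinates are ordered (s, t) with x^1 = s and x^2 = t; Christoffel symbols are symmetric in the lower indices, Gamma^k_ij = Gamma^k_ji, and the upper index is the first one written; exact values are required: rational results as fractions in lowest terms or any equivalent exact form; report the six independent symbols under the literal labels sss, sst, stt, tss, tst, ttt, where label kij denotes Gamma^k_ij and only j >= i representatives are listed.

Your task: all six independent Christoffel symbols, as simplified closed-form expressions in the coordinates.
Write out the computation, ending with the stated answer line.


E = 1 + (81/4)*s^4 + 27*s^2*t^3 + 9*t^6; F = -(45/8)*s^2 - (15/4)*t^3 + (81/2)*s^3*t^2 + 27*s*t^5; G = 41/16 - (45/2)*s*t^2 + 81*s^2*t^4
Gamma^k_ij = (1/2) g^{kl} (d_i g_jl + d_j g_il - d_l g_ij), with g^inv = (1/(EG-F^2)) [[G, -F], [-F, E]]
first partials: E_s = 81*s^3 + 54*s*t^3, E_t = 81*s^2*t^2 + 54*t^5, F_s = -(45/4)*s + (243/2)*s^2*t^2 + 27*t^5, F_t = -(45/4)*t^2 + 81*s^3*t + 135*s*t^4, G_s = -(45/2)*t^2 + 162*s*t^4, G_t = -45*s*t + 324*s^2*t^3
D = EG - F^2 = 41/16 - (45/2)*s*t^2 + (81/4)*s^4 + 27*s^2*t^3 + 9*t^6 + 81*s^2*t^4
expanded: Gamma^s_ss = (G E_s - 2F F_s + F E_t)/(2D), Gamma^s_st = (G E_t - F G_s)/(2D), Gamma^s_tt = (2G F_t - G G_s - F G_t)/(2D), Gamma^t_ss = (2E F_s - E E_t - F E_s)/(2D), Gamma^t_st = (E G_s - F E_t)/(2D), Gamma^t_tt = (E G_t - 2F F_t + F G_s)/(2D); substitute and cancel common factors

Answer: Gamma_sss = (648*s^3 + 432*s*t^3)/(324*s^4 + 1296*s^2*t^4 + 432*s^2*t^3 - 360*s*t^2 + 144*t^6 + 41), Gamma_sst = (648*s^2*t^2 + 432*t^5)/(324*s^4 + 1296*s^2*t^4 + 432*s^2*t^3 - 360*s*t^2 + 144*t^6 + 41), Gamma_stt = (1296*s^3*t + 864*s*t^4)/(324*s^4 + 1296*s^2*t^4 + 432*s^2*t^3 - 360*s*t^2 + 144*t^6 + 41), Gamma_tss = (1296*s^2*t^2 - 180*s)/(324*s^4 + 1296*s^2*t^4 + 432*s^2*t^3 - 360*s*t^2 + 144*t^6 + 41), Gamma_tst = (1296*s*t^4 - 180*t^2)/(324*s^4 + 1296*s^2*t^4 + 432*s^2*t^3 - 360*s*t^2 + 144*t^6 + 41), Gamma_ttt = (2592*s^2*t^3 - 360*s*t)/(324*s^4 + 1296*s^2*t^4 + 432*s^2*t^3 - 360*s*t^2 + 144*t^6 + 41)


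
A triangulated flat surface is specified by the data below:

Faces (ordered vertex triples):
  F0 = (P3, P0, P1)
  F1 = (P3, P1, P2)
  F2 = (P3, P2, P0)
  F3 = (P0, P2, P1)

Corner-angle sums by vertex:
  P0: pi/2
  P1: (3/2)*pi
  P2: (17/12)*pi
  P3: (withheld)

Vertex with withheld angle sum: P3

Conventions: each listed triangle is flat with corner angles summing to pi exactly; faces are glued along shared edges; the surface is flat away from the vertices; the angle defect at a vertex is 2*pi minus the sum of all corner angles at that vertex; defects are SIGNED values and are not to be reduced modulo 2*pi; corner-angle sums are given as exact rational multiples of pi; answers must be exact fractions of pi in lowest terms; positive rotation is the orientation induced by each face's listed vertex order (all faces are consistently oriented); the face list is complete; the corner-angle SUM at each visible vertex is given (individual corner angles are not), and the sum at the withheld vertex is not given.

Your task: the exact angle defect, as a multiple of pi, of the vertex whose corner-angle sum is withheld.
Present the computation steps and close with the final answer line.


V = 4, E = 6, F = 4; chi = V - E + F = 2
Gauss-Bonnet: total defect = 2*pi*chi = 4*pi; visible defects sum to (31/12)*pi

Answer: defect(P3) = (17/12)*pi


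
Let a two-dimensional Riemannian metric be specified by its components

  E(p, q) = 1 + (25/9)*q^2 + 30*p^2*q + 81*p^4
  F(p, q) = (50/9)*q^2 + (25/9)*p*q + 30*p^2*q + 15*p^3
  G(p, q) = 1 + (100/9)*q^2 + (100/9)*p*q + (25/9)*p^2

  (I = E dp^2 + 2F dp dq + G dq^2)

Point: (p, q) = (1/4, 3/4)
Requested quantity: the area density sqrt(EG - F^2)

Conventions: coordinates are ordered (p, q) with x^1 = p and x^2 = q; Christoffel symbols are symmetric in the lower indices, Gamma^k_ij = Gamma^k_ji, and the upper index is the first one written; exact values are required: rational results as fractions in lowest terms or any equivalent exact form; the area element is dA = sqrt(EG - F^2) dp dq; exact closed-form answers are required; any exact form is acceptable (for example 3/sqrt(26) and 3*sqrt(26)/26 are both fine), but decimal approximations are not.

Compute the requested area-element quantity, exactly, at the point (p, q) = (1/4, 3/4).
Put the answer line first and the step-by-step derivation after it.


Answer: sqrt(EG - F^2) = sqrt(29473)/48

E = 1097/256, F = 1015/192, G = 1369/144; EG - F^2 = 29473/2304


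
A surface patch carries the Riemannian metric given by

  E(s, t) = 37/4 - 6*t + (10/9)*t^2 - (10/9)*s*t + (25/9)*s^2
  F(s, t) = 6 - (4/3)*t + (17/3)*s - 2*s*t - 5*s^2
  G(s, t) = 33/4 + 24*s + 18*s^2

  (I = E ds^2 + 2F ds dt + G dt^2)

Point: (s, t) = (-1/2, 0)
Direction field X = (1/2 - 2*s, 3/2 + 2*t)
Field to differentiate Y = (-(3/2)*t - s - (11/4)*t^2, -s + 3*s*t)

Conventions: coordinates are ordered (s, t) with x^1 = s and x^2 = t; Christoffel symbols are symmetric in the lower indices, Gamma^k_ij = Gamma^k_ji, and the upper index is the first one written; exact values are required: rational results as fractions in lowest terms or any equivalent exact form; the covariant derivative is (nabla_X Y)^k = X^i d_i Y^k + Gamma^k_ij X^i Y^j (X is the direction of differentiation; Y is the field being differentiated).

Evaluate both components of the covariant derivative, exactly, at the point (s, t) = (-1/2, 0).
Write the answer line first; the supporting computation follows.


Answer: (nabla_X Y)^s = -27523/2180, (nabla_X Y)^t = 250613/6540

E = 179/18, F = 23/12, G = 3/4 at the point
E_s = -25/9, E_t = -49/9, F_s = 32/3, F_t = -1/3, G_s = 6, G_t = 0
EG - F^2 = 545/144;  g^inv = (144/545) * [[3/4, -23/12], [-23/12, 179/18]]
first-kind symbols [ij,l] = (1/2)(d_i g_jl + d_j g_il - d_l g_ij): [ss,s] = E_s/2 = -25/18, [ss,t] = F_s - E_t/2 = 241/18, [st,s] = E_t/2 = -49/18, [st,t] = G_s/2 = 3, [tt,s] = F_t - G_s/2 = -10/3, [tt,t] = G_t/2 = 0
Gamma^s_ij = (G*[ij,s] - F*[ij,t])/(EG - F^2), Gamma^t_ij = (E*[ij,t] - F*[ij,s])/(EG - F^2)
Gamma_sss = -11536/1635, Gamma_sst = -1122/545, Gamma_stt = -72/109, Gamma_tss = 176006/4905, Gamma_tst = 15142/1635, Gamma_ttt = 184/109
X = (3/2, 3/2), Y = (1/2, 1/2) at the point


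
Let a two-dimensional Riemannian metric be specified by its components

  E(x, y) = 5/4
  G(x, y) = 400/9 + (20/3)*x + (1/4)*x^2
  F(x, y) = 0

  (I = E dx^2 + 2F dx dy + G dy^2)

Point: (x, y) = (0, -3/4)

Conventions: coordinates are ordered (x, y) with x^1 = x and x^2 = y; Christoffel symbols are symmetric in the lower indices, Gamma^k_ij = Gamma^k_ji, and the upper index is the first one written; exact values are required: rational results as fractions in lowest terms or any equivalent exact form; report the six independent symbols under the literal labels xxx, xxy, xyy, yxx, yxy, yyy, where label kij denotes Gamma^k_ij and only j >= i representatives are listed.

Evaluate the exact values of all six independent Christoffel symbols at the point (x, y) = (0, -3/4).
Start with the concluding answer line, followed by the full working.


Answer: Gamma_xxx = 0, Gamma_xxy = 0, Gamma_xyy = -8/3, Gamma_yxx = 0, Gamma_yxy = 3/40, Gamma_yyy = 0

E = 5/4, F = 0, G = 400/9 at the point
E_x = 0, E_y = 0, F_x = 0, F_y = 0, G_x = 20/3, G_y = 0
EG - F^2 = 500/9;  g^inv = (9/500) * [[400/9, 0], [0, 5/4]]
first-kind symbols [ij,l] = (1/2)(d_i g_jl + d_j g_il - d_l g_ij): [xx,x] = E_x/2 = 0, [xx,y] = F_x - E_y/2 = 0, [xy,x] = E_y/2 = 0, [xy,y] = G_x/2 = 10/3, [yy,x] = F_y - G_x/2 = -10/3, [yy,y] = G_y/2 = 0
Gamma^x_ij = (G*[ij,x] - F*[ij,y])/(EG - F^2), Gamma^y_ij = (E*[ij,y] - F*[ij,x])/(EG - F^2)


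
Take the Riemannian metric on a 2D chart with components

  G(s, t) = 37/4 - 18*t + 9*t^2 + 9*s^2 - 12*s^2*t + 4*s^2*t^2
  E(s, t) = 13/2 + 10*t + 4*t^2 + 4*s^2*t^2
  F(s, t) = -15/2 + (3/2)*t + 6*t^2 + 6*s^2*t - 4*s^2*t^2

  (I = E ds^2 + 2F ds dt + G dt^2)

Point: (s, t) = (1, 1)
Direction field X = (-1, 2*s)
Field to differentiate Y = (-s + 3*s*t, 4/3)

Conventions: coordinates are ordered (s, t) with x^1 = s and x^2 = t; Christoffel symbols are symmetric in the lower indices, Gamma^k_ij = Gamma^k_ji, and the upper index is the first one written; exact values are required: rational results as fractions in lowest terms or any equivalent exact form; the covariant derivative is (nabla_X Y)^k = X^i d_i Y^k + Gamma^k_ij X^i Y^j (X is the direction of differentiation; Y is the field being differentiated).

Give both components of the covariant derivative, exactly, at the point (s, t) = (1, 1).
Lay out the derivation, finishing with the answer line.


E = 49/2, F = 2, G = 5/4 at the point
E_s = 8, E_t = 26, F_s = 4, F_t = 23/2, G_s = 2, G_t = -4
EG - F^2 = 213/8;  g^inv = (8/213) * [[5/4, -2], [-2, 49/2]]
first-kind symbols [ij,l] = (1/2)(d_i g_jl + d_j g_il - d_l g_ij): [ss,s] = E_s/2 = 4, [ss,t] = F_s - E_t/2 = -9, [st,s] = E_t/2 = 13, [st,t] = G_s/2 = 1, [tt,s] = F_t - G_s/2 = 21/2, [tt,t] = G_t/2 = -2
Gamma^s_ij = (G*[ij,s] - F*[ij,t])/(EG - F^2), Gamma^t_ij = (E*[ij,t] - F*[ij,s])/(EG - F^2)
Gamma_sss = 184/213, Gamma_sst = 38/71, Gamma_stt = 137/213, Gamma_tss = -1828/213, Gamma_tst = -4/71, Gamma_ttt = -560/213
X = (-1, 2), Y = (2, 4/3) at the point

Answer: (nabla_X Y)^s = 3460/639, (nabla_X Y)^t = 6392/639


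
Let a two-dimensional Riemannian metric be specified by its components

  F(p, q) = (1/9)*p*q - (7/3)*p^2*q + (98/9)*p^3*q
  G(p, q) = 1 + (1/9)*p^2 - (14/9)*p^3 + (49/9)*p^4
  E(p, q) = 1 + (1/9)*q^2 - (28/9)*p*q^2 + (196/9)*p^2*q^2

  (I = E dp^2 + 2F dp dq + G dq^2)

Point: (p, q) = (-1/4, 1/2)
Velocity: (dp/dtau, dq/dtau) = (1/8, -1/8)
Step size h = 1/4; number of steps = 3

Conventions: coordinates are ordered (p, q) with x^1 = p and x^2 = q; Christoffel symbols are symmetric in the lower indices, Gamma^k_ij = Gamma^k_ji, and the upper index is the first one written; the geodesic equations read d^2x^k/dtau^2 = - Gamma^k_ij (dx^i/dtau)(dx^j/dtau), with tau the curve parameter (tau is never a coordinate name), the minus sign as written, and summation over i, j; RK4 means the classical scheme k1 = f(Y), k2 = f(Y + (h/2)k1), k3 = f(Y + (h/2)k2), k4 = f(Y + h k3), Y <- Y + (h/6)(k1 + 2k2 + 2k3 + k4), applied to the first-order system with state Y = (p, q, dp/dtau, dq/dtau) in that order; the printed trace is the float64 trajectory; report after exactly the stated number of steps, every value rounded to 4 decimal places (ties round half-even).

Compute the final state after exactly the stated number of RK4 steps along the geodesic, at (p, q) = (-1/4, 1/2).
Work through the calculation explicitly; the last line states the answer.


f(Y) = (dp/dtau, dq/dtau, -Gamma^p_ij Y'^i Y'^j, -Gamma^q_ij Y'^i Y'^j) with the Gammas evaluated at the stage position; h = 0.250000; intermediate values shown to 6 dp
step 0: p = -0.2500, q = 0.5000, dp/dtau = 0.1250, dq/dtau = -0.1250
step 1:
  k1: at (p, q) = (-0.250000, 0.500000), (dp/dtau, dq/dtau) = (0.125000, -0.125000); Gamma_ppp = -1.083580, Gamma_ppq = 0.696587, Gamma_pqq = 0.000000, Gamma_qpp = 0.331094, Gamma_qpq = -0.212846, Gamma_qqq = 0.000000; k1 = (0.125000, -0.125000, 0.038699, -0.011825)
  k2: at (p, q) = (-0.234375, 0.484375), (dp/dtau, dq/dtau) = (0.129837, -0.126478); Gamma_ppp = -1.027705, Gamma_ppq = 0.648827, Gamma_pqq = 0.000000, Gamma_qpp = 0.306714, Gamma_qpq = -0.193640, Gamma_qqq = 0.000000; k2 = (0.129837, -0.126478, 0.038634, -0.011530)
  k3: at (p, q) = (-0.233770, 0.484190), (dp/dtau, dq/dtau) = (0.129829, -0.126441); Gamma_ppp = -1.026650, Gamma_ppq = 0.647127, Gamma_pqq = 0.000000, Gamma_qpp = 0.305840, Gamma_qpq = -0.192780, Gamma_qqq = 0.000000; k3 = (0.129829, -0.126441, 0.038551, -0.011484)
  k4: at (p, q) = (-0.217543, 0.468390), (dp/dtau, dq/dtau) = (0.134638, -0.127871); Gamma_ppp = -0.963847, Gamma_ppq = 0.594642, Gamma_pqq = 0.000000, Gamma_qpp = 0.279155, Gamma_qpq = -0.172224, Gamma_qqq = 0.000000; k4 = (0.134638, -0.127871, 0.037947, -0.010990)
  Y <- Y + (h/6)(k1 + 2k2 + 2k3 + k4): p = -0.2175, q = 0.4684, dp/dtau = 0.1346, dq/dtau = -0.1279
step 2:
  k1: at (p, q) = (-0.217543, 0.468387), (dp/dtau, dq/dtau) = (0.134626, -0.127869); Gamma_ppp = -0.963840, Gamma_ppq = 0.594641, Gamma_pqq = 0.000000, Gamma_qpp = 0.279155, Gamma_qpq = -0.172224, Gamma_qqq = 0.000000; k1 = (0.134626, -0.127869, 0.037941, -0.010989)
  k2: at (p, q) = (-0.200715, 0.452404), (dp/dtau, dq/dtau) = (0.139368, -0.129242); Gamma_ppp = -0.894546, Gamma_ppq = 0.538114, Gamma_pqq = 0.000000, Gamma_qpp = 0.250522, Gamma_qpq = -0.150701, Gamma_qqq = 0.000000; k2 = (0.139368, -0.129242, 0.036761, -0.010295)
  k3: at (p, q) = (-0.200122, 0.452232), (dp/dtau, dq/dtau) = (0.139221, -0.129155); Gamma_ppp = -0.893189, Gamma_ppq = 0.536331, Gamma_pqq = 0.000000, Gamma_qpp = 0.249611, Gamma_qpq = -0.149883, Gamma_qqq = 0.000000; k3 = (0.139221, -0.129155, 0.036600, -0.010228)
  k4: at (p, q) = (-0.182738, 0.436098), (dp/dtau, dq/dtau) = (0.143776, -0.130426); Gamma_ppp = -0.818047, Gamma_ppq = 0.476773, Gamma_pqq = 0.000000, Gamma_qpp = 0.219559, Gamma_qpq = -0.127963, Gamma_qqq = 0.000000; k4 = (0.143776, -0.130426, 0.034791, -0.009338)
  Y <- Y + (h/6)(k1 + 2k2 + 2k3 + k4): p = -0.1827, q = 0.4361, dp/dtau = 0.1438, dq/dtau = -0.1304
step 3:
  k1: at (p, q) = (-0.182727, 0.436092), (dp/dtau, dq/dtau) = (0.143770, -0.130426); Gamma_ppp = -0.818010, Gamma_ppq = 0.476739, Gamma_pqq = 0.000000, Gamma_qpp = 0.219542, Gamma_qpq = -0.127950, Gamma_qqq = 0.000000; k1 = (0.143770, -0.130426, 0.034787, -0.009336)
  k2: at (p, q) = (-0.164756, 0.419788), (dp/dtau, dq/dtau) = (0.148118, -0.131593); Gamma_ppp = -0.738082, Gamma_ppq = 0.415265, Gamma_pqq = 0.000000, Gamma_qpp = 0.188642, Gamma_qpq = -0.106135, Gamma_qqq = 0.000000; k2 = (0.148118, -0.131593, 0.032381, -0.008276)
  k3: at (p, q) = (-0.164212, 0.419643), (dp/dtau, dq/dtau) = (0.147817, -0.131460); Gamma_ppp = -0.736635, Gamma_ppq = 0.413641, Gamma_pqq = 0.000000, Gamma_qpp = 0.187817, Gamma_qpq = -0.105464, Gamma_qqq = 0.000000; k3 = (0.147817, -0.131460, 0.032171, -0.008203)
  k4: at (p, q) = (-0.145773, 0.403227), (dp/dtau, dq/dtau) = (0.151812, -0.132476); Gamma_ppp = -0.653604, Gamma_ppq = 0.352069, Gamma_pqq = 0.000000, Gamma_qpp = 0.156997, Gamma_qpq = -0.084568, Gamma_qqq = 0.000000; k4 = (0.151812, -0.132476, 0.029225, -0.007020)
  Y <- Y + (h/6)(k1 + 2k2 + 2k3 + k4): p = -0.1457, q = 0.4032, dp/dtau = 0.1518, dq/dtau = -0.1325

Answer: p = -0.1457, q = 0.4032, dp/dtau = 0.1518, dq/dtau = -0.1325
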